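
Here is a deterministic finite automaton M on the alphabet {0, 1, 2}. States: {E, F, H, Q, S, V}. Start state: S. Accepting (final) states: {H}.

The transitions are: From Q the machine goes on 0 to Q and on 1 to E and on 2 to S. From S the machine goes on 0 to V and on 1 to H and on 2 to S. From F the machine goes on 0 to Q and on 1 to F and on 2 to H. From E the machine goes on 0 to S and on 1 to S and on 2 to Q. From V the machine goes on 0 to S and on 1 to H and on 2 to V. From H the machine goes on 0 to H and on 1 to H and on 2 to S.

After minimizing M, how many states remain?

States {E,F,Q} cannot be reached from the start state, so discard them.
P0 = {H} | {S,V}.
The partition is now stable with 2 blocks: {H} | {S,V}.

2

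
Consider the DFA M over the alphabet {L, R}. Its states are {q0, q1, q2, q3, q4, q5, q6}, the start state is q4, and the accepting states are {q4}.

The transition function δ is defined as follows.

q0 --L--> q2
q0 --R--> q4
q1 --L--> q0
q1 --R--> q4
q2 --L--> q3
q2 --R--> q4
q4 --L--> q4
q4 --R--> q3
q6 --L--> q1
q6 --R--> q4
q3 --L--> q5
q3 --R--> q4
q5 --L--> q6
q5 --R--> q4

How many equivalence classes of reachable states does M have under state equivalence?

Every state is reachable, so we keep all 7.
Initial partition by acceptance: {q4} | {q0,q1,q2,q3,q5,q6}.
Stable partition: {q4} | {q0,q1,q2,q3,q5,q6} — 2 equivalence classes.

2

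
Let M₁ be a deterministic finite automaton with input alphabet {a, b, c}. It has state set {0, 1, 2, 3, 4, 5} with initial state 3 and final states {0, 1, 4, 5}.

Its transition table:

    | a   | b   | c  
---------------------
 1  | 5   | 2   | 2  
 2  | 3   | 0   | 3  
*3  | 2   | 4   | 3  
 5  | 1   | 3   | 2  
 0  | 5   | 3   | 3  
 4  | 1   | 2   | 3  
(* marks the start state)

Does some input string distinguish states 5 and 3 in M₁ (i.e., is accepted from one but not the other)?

All states are reachable from the start state.
Initial partition by acceptance: {0,1,4,5} | {2,3}.
The partition is now stable with 2 blocks: {0,1,4,5} | {2,3}.
5 and 3 end up in different blocks, so they are distinguishable. For instance, the string 'ε' is accepted from only 5.

Yes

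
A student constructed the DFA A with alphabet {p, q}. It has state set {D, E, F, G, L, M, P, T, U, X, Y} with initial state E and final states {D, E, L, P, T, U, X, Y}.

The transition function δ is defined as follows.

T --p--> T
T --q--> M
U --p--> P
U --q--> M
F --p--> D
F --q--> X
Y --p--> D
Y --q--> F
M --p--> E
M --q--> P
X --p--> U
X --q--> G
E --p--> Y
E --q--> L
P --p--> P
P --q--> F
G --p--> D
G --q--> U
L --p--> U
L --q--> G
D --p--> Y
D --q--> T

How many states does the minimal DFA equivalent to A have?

4

All states are reachable from the start state.
Start with accepting vs non-accepting: {D,E,L,P,T,U,X,Y} | {F,G,M}.
Refine {D,E,L,P,T,U,X,Y} on symbol q: members go to different blocks, giving {L,P,T,U,X,Y} and {D,E}.
On input p, block {L,P,T,U,X,Y} splits into {L,P,T,U,X} and {Y}.
Stable partition: {L,P,T,U,X} | {F,G,M} | {D,E} | {Y} — 4 equivalence classes.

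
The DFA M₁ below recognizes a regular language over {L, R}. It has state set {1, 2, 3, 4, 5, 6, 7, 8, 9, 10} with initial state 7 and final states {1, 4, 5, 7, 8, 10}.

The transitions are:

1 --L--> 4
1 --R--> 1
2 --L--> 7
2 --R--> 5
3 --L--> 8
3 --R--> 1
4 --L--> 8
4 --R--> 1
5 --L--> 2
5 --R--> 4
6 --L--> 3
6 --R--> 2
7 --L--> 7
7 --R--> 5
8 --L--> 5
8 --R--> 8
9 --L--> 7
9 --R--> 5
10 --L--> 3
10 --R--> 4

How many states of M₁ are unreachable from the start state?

No path from 7 leads to 3, 6, 9, 10; the other 6 states are all reachable.

4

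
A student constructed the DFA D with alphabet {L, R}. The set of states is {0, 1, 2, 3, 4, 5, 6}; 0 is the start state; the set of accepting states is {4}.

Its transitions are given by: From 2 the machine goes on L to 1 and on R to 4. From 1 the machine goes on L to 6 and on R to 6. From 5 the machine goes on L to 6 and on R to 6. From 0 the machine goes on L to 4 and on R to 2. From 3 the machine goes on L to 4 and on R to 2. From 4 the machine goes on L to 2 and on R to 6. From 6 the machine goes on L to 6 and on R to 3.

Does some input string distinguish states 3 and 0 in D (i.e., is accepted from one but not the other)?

States {5} cannot be reached from the start state, so discard them.
Initial partition by acceptance: {4} | {0,1,2,3,6}.
Refine {0,1,2,3,6} on symbol L: members go to different blocks, giving {1,2,6} and {0,3}.
Refine {1,2,6} on symbol R: members go to different blocks, giving {1} and {2} and {6}.
No further refinement is possible. Final partition (5 blocks): {4} | {1} | {0,3} | {2} | {6}.
3 and 0 lie in the same block of the stable partition, so they are equivalent — no string distinguishes them.

No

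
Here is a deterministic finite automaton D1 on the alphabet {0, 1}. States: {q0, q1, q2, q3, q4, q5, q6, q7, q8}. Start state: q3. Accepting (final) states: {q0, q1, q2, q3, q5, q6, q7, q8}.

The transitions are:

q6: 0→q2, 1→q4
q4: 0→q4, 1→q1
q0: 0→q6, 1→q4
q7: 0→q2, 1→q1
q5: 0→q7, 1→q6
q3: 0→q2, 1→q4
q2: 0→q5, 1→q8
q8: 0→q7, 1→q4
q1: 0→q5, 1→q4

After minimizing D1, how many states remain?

3

First remove the unreachable states {q0}; 8 states remain.
Initial partition by acceptance: {q1,q2,q3,q5,q6,q7,q8} | {q4}.
Split {q1,q2,q3,q5,q6,q7,q8} by δ(·,1) → {q1,q3,q6,q8} and {q2,q5,q7}.
The partition is now stable with 3 blocks: {q1,q3,q6,q8} | {q4} | {q2,q5,q7}.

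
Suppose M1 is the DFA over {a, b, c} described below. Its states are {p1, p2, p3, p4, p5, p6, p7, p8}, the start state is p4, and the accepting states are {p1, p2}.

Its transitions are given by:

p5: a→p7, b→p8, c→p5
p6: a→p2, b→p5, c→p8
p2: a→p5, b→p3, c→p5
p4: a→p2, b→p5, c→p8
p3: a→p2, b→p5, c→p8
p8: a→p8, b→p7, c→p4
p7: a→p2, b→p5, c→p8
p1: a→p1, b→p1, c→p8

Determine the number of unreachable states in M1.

2

No path from p4 leads to p1, p6; the other 6 states are all reachable.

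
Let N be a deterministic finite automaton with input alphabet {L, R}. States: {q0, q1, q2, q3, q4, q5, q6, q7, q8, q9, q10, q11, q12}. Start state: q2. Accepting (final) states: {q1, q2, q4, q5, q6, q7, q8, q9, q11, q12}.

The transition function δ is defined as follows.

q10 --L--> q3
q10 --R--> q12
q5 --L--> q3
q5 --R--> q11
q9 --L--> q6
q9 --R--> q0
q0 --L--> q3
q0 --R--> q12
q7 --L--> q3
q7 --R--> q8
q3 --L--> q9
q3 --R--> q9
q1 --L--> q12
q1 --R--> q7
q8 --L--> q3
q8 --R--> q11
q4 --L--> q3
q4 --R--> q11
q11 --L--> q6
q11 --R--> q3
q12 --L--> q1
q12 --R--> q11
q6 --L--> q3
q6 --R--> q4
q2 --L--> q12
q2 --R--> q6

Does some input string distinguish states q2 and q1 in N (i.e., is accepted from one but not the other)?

Reachable states from the start: {q0,q1,q2,q3,q4,q6,q7,q8,q9,q11,q12}. Unreachable: {q5,q10} — drop them.
Initial partition by acceptance: {q1,q2,q4,q6,q7,q8,q9,q11,q12} | {q0,q3}.
Refine {q1,q2,q4,q6,q7,q8,q9,q11,q12} on symbol L: members go to different blocks, giving {q1,q2,q9,q11,q12} and {q4,q6,q7,q8}.
On input L, block {q1,q2,q9,q11,q12} splits into {q1,q2,q12} and {q9,q11}.
Split {q1,q2,q12} by δ(·,R) → {q1,q2} and {q12}.
Split {q0,q3} by δ(·,L) → {q0} and {q3}.
Split {q4,q6,q7,q8} by δ(·,R) → {q4,q8} and {q6,q7}.
On input R, block {q9,q11} splits into {q9} and {q11}.
Stable partition: {q1,q2} | {q0} | {q4,q8} | {q9} | {q12} | {q3} | {q6,q7} | {q11} — 8 equivalence classes.
q2 and q1 lie in the same block of the stable partition, so they are equivalent — no string distinguishes them.

No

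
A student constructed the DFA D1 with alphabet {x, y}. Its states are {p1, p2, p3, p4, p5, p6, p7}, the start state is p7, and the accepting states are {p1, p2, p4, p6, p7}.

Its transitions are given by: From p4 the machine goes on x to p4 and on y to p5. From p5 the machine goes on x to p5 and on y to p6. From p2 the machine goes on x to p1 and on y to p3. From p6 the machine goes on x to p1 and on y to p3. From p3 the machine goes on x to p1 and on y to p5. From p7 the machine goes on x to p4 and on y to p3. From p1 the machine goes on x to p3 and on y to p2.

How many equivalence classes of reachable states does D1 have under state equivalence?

6

All states are reachable from the start state.
P0 = {p1,p2,p4,p6,p7} | {p3,p5}.
Split {p1,p2,p4,p6,p7} by δ(·,x) → {p2,p4,p6,p7} and {p1}.
On input x, block {p2,p4,p6,p7} splits into {p2,p6} and {p4,p7}.
Refine {p3,p5} on symbol x: members go to different blocks, giving {p3} and {p5}.
Split {p4,p7} by δ(·,y) → {p4} and {p7}.
No further refinement is possible. Final partition (6 blocks): {p2,p6} | {p3} | {p1} | {p4} | {p5} | {p7}.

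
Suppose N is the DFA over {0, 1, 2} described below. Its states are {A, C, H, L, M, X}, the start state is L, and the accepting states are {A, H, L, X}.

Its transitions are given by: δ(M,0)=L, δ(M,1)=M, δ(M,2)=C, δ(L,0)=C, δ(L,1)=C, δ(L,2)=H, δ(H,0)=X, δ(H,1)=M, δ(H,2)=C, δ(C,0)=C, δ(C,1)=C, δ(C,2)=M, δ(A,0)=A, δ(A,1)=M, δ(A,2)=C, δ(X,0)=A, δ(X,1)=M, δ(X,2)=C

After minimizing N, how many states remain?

Every state is reachable, so we keep all 6.
P0 = {A,H,L,X} | {C,M}.
On input 0, block {A,H,L,X} splits into {A,H,X} and {L}.
On input 0, block {C,M} splits into {M} and {C}.
Stable partition: {A,H,X} | {M} | {L} | {C} — 4 equivalence classes.

4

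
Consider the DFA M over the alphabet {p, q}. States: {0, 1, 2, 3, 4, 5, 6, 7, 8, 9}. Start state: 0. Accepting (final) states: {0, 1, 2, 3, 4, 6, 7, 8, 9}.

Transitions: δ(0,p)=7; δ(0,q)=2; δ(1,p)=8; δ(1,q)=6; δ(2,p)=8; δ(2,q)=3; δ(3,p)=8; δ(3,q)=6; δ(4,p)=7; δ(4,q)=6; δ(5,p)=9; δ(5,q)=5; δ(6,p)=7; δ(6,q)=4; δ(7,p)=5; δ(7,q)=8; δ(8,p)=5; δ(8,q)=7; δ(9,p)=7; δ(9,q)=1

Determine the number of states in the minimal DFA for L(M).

Every state is reachable, so we keep all 10.
Initial partition by acceptance: {0,1,2,3,4,6,7,8,9} | {5}.
Split {0,1,2,3,4,6,7,8,9} by δ(·,p) → {0,1,2,3,4,6,9} and {7,8}.
Stable partition: {0,1,2,3,4,6,9} | {5} | {7,8} — 3 equivalence classes.

3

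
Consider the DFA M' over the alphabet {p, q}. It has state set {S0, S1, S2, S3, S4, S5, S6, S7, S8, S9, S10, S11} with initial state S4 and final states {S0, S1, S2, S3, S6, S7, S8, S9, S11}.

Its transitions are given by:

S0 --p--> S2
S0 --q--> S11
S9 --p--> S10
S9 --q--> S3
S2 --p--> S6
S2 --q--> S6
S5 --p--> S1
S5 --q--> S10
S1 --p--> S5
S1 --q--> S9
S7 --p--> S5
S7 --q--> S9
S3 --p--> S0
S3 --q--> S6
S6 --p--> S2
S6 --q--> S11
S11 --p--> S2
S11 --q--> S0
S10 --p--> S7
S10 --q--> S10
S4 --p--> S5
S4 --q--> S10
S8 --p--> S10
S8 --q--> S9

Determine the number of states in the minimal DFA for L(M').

Reachable states from the start: {S0,S1,S2,S3,S4,S5,S6,S7,S9,S10,S11}. Unreachable: {S8} — drop them.
Start with accepting vs non-accepting: {S0,S1,S2,S3,S6,S7,S9,S11} | {S4,S5,S10}.
Refine {S0,S1,S2,S3,S6,S7,S9,S11} on symbol p: members go to different blocks, giving {S0,S2,S3,S6,S11} and {S1,S7,S9}.
Refine {S4,S5,S10} on symbol p: members go to different blocks, giving {S5,S10} and {S4}.
Split {S1,S7,S9} by δ(·,q) → {S1,S7} and {S9}.
Stable partition: {S0,S2,S3,S6,S11} | {S5,S10} | {S1,S7} | {S4} | {S9} — 5 equivalence classes.

5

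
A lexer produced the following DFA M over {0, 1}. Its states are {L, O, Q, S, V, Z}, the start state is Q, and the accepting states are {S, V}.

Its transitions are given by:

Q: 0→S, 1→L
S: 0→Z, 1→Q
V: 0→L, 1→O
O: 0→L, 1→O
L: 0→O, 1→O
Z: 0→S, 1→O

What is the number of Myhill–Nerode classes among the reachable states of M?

First remove the unreachable states {V}; 5 states remain.
Initial partition by acceptance: {S} | {L,O,Q,Z}.
On input 0, block {L,O,Q,Z} splits into {L,O} and {Q,Z}.
Stable partition: {S} | {L,O} | {Q,Z} — 3 equivalence classes.

3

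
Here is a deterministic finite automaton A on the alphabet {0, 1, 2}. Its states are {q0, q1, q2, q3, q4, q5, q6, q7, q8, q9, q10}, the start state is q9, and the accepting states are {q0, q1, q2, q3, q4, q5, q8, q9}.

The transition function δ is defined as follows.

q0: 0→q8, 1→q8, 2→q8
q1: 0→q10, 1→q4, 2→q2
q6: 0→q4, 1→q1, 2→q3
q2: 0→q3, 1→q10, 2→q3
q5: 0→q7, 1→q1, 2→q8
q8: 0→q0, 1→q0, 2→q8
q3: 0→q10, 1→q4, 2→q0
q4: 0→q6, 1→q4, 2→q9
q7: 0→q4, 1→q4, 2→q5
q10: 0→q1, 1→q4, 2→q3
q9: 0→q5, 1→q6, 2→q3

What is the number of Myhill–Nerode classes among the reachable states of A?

5

P0 = {q0,q1,q2,q3,q4,q5,q8,q9} | {q6,q7,q10}.
On input 0, block {q0,q1,q2,q3,q4,q5,q8,q9} splits into {q0,q2,q8,q9} and {q1,q3,q4,q5}.
Split {q0,q2,q8,q9} by δ(·,0) → {q0,q8} and {q2,q9}.
Split {q1,q3,q4,q5} by δ(·,2) → {q1,q4} and {q3,q5}.
No further refinement is possible. Final partition (5 blocks): {q0,q8} | {q6,q7,q10} | {q1,q4} | {q2,q9} | {q3,q5}.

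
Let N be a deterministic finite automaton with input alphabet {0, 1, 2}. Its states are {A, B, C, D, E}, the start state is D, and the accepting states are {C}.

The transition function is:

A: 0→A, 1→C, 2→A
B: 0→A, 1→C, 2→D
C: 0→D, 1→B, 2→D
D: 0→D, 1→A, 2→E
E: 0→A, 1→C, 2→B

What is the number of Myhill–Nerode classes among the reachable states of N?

All states are reachable from the start state.
Initial partition by acceptance: {C} | {A,B,D,E}.
On input 1, block {A,B,D,E} splits into {A,B,E} and {D}.
Refine {A,B,E} on symbol 2: members go to different blocks, giving {A,E} and {B}.
Refine {A,E} on symbol 2: members go to different blocks, giving {A} and {E}.
Stable partition: {C} | {A} | {D} | {B} | {E} — 5 equivalence classes.

5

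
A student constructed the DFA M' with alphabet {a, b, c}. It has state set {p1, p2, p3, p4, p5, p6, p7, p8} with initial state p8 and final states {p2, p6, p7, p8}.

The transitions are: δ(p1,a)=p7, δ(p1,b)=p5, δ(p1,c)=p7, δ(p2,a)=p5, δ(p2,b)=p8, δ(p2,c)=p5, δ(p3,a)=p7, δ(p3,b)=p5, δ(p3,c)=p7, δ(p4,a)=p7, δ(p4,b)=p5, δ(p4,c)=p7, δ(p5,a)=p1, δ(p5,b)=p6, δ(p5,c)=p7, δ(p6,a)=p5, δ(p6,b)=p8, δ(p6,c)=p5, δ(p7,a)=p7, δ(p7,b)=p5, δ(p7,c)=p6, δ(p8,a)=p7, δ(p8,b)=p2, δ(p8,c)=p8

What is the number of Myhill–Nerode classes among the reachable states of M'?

First remove the unreachable states {p3,p4}; 6 states remain.
Start with accepting vs non-accepting: {p2,p6,p7,p8} | {p1,p5}.
Split {p2,p6,p7,p8} by δ(·,a) → {p2,p6} and {p7,p8}.
Refine {p1,p5} on symbol a: members go to different blocks, giving {p1} and {p5}.
Split {p7,p8} by δ(·,b) → {p7} and {p8}.
The partition is now stable with 5 blocks: {p2,p6} | {p1} | {p7} | {p5} | {p8}.

5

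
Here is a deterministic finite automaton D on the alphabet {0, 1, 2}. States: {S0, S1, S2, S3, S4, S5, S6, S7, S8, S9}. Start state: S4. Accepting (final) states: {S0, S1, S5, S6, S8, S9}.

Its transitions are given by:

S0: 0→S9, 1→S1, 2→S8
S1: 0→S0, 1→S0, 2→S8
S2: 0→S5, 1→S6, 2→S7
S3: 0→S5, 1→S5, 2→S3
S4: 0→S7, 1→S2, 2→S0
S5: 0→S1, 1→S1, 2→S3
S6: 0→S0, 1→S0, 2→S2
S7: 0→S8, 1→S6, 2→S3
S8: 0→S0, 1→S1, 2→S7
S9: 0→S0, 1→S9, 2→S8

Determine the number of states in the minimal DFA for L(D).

P0 = {S0,S1,S5,S6,S8,S9} | {S2,S3,S4,S7}.
On input 2, block {S0,S1,S5,S6,S8,S9} splits into {S0,S1,S9} and {S5,S6,S8}.
Refine {S2,S3,S4,S7} on symbol 0: members go to different blocks, giving {S2,S3,S7} and {S4}.
No further refinement is possible. Final partition (4 blocks): {S0,S1,S9} | {S2,S3,S7} | {S5,S6,S8} | {S4}.

4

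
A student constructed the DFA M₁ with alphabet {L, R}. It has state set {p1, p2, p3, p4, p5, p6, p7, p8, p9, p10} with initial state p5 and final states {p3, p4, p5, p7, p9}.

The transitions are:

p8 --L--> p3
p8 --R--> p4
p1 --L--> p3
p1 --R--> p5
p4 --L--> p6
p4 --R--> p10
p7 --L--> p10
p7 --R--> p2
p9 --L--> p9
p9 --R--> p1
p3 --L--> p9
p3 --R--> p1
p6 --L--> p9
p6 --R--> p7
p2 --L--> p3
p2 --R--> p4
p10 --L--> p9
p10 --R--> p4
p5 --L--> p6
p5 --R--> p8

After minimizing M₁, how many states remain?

P0 = {p3,p4,p5,p7,p9} | {p1,p2,p6,p8,p10}.
On input L, block {p3,p4,p5,p7,p9} splits into {p4,p5,p7} and {p3,p9}.
Stable partition: {p4,p5,p7} | {p1,p2,p6,p8,p10} | {p3,p9} — 3 equivalence classes.

3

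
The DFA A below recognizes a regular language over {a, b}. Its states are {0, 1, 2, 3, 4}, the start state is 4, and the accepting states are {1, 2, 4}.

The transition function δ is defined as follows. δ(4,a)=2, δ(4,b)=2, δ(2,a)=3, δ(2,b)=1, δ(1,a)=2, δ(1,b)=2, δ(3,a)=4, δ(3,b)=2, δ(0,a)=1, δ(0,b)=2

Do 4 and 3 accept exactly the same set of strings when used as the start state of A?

No

First remove the unreachable states {0}; 4 states remain.
P0 = {1,2,4} | {3}.
Refine {1,2,4} on symbol a: members go to different blocks, giving {1,4} and {2}.
The partition is now stable with 3 blocks: {1,4} | {3} | {2}.
4 and 3 end up in different blocks, so they are distinguishable. For instance, the string 'ε' is accepted from only 4.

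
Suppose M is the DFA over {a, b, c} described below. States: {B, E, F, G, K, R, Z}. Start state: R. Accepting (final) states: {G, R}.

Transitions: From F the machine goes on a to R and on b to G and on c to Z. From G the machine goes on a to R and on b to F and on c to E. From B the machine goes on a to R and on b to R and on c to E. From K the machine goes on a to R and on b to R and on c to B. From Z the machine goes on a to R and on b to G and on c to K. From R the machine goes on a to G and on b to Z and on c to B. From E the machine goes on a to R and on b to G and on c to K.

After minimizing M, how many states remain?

2

Every state is reachable, so we keep all 7.
Initial partition by acceptance: {G,R} | {B,E,F,K,Z}.
The partition is now stable with 2 blocks: {G,R} | {B,E,F,K,Z}.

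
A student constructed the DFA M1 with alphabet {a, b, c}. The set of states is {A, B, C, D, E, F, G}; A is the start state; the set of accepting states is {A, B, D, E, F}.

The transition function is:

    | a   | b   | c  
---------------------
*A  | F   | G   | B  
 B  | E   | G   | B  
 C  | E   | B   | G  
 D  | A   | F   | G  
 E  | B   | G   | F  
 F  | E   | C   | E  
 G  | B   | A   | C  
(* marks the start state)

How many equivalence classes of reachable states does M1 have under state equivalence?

2

States {D} cannot be reached from the start state, so discard them.
Start with accepting vs non-accepting: {A,B,E,F} | {C,G}.
The partition is now stable with 2 blocks: {A,B,E,F} | {C,G}.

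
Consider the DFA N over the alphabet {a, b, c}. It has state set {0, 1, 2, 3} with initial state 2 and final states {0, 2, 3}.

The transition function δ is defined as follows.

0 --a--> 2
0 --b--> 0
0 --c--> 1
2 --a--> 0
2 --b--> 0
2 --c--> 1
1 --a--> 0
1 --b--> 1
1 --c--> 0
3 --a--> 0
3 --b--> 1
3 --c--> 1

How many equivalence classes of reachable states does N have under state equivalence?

2

First remove the unreachable states {3}; 3 states remain.
P0 = {0,2} | {1}.
Stable partition: {0,2} | {1} — 2 equivalence classes.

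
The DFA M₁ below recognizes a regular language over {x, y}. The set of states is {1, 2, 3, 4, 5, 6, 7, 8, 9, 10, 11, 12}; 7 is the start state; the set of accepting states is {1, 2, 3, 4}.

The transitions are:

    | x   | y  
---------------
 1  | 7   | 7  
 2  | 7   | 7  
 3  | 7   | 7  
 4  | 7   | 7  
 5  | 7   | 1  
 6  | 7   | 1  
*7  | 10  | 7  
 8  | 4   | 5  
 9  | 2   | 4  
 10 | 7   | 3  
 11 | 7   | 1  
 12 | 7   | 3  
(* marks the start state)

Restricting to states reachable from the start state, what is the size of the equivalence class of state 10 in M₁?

1

First remove the unreachable states {1,2,4,5,6,8,9,11,12}; 3 states remain.
P0 = {3} | {7,10}.
On input y, block {7,10} splits into {7} and {10}.
The partition is now stable with 3 blocks: {3} | {7} | {10}.
The equivalence class containing 10 is {10}, of size 1.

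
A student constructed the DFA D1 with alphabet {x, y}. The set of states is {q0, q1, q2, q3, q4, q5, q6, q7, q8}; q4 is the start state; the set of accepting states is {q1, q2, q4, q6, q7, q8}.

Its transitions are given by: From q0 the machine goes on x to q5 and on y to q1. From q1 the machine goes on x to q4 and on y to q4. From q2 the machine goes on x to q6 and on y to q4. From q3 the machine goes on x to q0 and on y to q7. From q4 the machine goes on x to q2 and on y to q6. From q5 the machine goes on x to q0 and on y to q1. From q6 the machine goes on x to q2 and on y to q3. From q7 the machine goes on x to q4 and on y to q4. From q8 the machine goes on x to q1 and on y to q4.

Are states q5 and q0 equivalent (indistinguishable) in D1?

Yes

First remove the unreachable states {q8}; 8 states remain.
P0 = {q1,q2,q4,q6,q7} | {q0,q3,q5}.
Refine {q1,q2,q4,q6,q7} on symbol y: members go to different blocks, giving {q1,q2,q4,q7} and {q6}.
Split {q1,q2,q4,q7} by δ(·,x) → {q1,q4,q7} and {q2}.
Refine {q1,q4,q7} on symbol x: members go to different blocks, giving {q1,q7} and {q4}.
The partition is now stable with 5 blocks: {q1,q7} | {q0,q3,q5} | {q6} | {q2} | {q4}.
q5 and q0 lie in the same block of the stable partition, so they are equivalent — no string distinguishes them.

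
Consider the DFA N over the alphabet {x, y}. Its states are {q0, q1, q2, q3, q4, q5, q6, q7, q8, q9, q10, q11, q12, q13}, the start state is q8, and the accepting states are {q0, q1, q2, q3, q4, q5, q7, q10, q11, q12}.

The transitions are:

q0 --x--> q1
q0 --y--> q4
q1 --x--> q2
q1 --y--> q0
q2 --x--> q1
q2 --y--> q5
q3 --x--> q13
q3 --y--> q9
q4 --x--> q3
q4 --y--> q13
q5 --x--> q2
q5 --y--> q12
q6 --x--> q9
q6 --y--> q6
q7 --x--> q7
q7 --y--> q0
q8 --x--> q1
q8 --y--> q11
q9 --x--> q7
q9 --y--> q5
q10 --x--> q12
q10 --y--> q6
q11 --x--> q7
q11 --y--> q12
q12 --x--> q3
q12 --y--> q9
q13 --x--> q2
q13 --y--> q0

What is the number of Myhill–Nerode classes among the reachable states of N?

5

First remove the unreachable states {q6,q10}; 12 states remain.
Start with accepting vs non-accepting: {q0,q1,q2,q3,q4,q5,q7,q11,q12} | {q8,q9,q13}.
Split {q0,q1,q2,q3,q4,q5,q7,q11,q12} by δ(·,x) → {q0,q1,q2,q4,q5,q7,q11,q12} and {q3}.
Split {q0,q1,q2,q4,q5,q7,q11,q12} by δ(·,x) → {q0,q1,q2,q5,q7,q11} and {q4,q12}.
Split {q0,q1,q2,q5,q7,q11} by δ(·,y) → {q0,q5,q11} and {q1,q2,q7}.
Stable partition: {q0,q5,q11} | {q8,q9,q13} | {q3} | {q4,q12} | {q1,q2,q7} — 5 equivalence classes.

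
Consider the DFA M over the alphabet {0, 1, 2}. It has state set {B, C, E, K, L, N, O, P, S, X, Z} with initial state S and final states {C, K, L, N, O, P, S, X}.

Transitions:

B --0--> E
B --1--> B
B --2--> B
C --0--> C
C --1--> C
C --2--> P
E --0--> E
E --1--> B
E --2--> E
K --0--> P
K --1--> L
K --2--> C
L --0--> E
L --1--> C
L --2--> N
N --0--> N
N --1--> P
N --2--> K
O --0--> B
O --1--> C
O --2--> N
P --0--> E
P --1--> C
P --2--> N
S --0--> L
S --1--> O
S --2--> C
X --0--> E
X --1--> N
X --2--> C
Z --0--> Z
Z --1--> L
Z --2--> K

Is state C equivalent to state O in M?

No

First remove the unreachable states {X,Z}; 9 states remain.
Initial partition by acceptance: {C,K,L,N,O,P,S} | {B,E}.
Split {C,K,L,N,O,P,S} by δ(·,0) → {C,K,N,S} and {L,O,P}.
Refine {C,K,N,S} on symbol 0: members go to different blocks, giving {C,N} and {K,S}.
On input 1, block {C,N} splits into {C} and {N}.
No further refinement is possible. Final partition (5 blocks): {C} | {B,E} | {L,O,P} | {K,S} | {N}.
C and O end up in different blocks, so they are distinguishable. For instance, the string '0' is accepted from only C.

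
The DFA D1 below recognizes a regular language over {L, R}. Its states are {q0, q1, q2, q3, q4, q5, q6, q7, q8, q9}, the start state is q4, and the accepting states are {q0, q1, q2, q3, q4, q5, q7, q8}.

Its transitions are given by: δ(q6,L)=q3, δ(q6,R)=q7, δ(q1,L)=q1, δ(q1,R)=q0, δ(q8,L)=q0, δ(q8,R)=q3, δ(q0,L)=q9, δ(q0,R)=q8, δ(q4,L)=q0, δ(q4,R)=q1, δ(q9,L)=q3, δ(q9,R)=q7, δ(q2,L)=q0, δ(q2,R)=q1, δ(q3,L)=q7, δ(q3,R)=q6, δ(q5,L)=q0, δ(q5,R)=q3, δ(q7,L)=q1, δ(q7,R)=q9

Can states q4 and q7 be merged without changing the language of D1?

No

First remove the unreachable states {q2,q5}; 8 states remain.
Start with accepting vs non-accepting: {q0,q1,q3,q4,q7,q8} | {q6,q9}.
Split {q0,q1,q3,q4,q7,q8} by δ(·,L) → {q1,q3,q4,q7,q8} and {q0}.
Split {q1,q3,q4,q7,q8} by δ(·,L) → {q1,q3,q7} and {q4,q8}.
Split {q1,q3,q7} by δ(·,R) → {q3,q7} and {q1}.
Refine {q3,q7} on symbol L: members go to different blocks, giving {q3} and {q7}.
Refine {q4,q8} on symbol R: members go to different blocks, giving {q4} and {q8}.
The partition is now stable with 7 blocks: {q3} | {q6,q9} | {q0} | {q4} | {q1} | {q7} | {q8}.
q4 and q7 end up in different blocks, so they are distinguishable. For instance, the string 'R' is accepted from only q4.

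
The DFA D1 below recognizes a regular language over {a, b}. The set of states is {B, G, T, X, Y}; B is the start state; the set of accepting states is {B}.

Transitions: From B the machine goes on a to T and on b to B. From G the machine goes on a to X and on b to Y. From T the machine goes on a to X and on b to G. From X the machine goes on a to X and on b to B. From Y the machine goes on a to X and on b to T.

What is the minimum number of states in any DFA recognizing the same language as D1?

Start with accepting vs non-accepting: {B} | {G,T,X,Y}.
Refine {G,T,X,Y} on symbol b: members go to different blocks, giving {G,T,Y} and {X}.
The partition is now stable with 3 blocks: {B} | {G,T,Y} | {X}.

3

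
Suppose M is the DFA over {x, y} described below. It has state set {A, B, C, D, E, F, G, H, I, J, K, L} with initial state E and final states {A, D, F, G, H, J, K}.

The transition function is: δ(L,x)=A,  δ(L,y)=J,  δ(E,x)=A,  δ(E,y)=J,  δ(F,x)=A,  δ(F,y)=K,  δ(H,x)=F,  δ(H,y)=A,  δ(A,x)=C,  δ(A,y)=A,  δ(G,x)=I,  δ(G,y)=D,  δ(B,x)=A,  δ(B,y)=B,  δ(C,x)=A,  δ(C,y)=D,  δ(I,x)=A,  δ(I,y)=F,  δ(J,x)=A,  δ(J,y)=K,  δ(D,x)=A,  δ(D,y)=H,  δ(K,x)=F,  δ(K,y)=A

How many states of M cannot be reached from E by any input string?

4

No path from E leads to B, G, I, L; the other 8 states are all reachable.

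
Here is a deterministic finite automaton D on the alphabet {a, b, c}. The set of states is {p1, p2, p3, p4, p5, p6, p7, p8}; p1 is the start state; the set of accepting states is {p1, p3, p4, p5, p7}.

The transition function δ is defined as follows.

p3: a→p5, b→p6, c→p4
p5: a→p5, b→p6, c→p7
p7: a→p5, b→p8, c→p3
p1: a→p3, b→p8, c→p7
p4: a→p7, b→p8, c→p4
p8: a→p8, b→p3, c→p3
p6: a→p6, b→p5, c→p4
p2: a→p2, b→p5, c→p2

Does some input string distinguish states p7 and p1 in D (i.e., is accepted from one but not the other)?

No

States {p2} cannot be reached from the start state, so discard them.
P0 = {p1,p3,p4,p5,p7} | {p6,p8}.
The partition is now stable with 2 blocks: {p1,p3,p4,p5,p7} | {p6,p8}.
p7 and p1 lie in the same block of the stable partition, so they are equivalent — no string distinguishes them.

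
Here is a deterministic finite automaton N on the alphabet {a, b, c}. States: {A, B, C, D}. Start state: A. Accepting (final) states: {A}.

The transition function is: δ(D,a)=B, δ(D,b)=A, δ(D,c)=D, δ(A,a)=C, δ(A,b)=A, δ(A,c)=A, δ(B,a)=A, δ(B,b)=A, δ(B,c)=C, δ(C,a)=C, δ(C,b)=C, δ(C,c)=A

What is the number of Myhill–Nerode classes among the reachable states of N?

Reachable states from the start: {A,C}. Unreachable: {B,D} — drop them.
Start with accepting vs non-accepting: {A} | {C}.
The partition is now stable with 2 blocks: {A} | {C}.

2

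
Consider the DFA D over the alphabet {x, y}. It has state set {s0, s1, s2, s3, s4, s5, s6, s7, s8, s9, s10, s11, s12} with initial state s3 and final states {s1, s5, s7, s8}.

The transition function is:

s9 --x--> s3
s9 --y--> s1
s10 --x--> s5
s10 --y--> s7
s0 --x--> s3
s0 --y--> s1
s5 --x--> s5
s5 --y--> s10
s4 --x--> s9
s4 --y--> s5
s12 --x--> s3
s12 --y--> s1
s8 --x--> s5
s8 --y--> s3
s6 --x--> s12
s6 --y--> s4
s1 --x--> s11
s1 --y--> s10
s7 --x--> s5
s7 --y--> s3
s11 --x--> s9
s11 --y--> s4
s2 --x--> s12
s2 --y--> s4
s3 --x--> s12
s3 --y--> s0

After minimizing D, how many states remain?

Reachable states from the start: {s0,s1,s3,s4,s5,s7,s9,s10,s11,s12}. Unreachable: {s2,s6,s8} — drop them.
Start with accepting vs non-accepting: {s1,s5,s7} | {s0,s3,s4,s9,s10,s11,s12}.
Refine {s1,s5,s7} on symbol x: members go to different blocks, giving {s5,s7} and {s1}.
Split {s0,s3,s4,s9,s10,s11,s12} by δ(·,x) → {s0,s3,s4,s9,s11,s12} and {s10}.
Split {s5,s7} by δ(·,y) → {s5} and {s7}.
Split {s0,s3,s4,s9,s11,s12} by δ(·,y) → {s0,s9,s12} and {s3,s11} and {s4}.
Split {s3,s11} by δ(·,y) → {s3} and {s11}.
Stable partition: {s5} | {s0,s9,s12} | {s1} | {s10} | {s7} | {s3} | {s4} | {s11} — 8 equivalence classes.

8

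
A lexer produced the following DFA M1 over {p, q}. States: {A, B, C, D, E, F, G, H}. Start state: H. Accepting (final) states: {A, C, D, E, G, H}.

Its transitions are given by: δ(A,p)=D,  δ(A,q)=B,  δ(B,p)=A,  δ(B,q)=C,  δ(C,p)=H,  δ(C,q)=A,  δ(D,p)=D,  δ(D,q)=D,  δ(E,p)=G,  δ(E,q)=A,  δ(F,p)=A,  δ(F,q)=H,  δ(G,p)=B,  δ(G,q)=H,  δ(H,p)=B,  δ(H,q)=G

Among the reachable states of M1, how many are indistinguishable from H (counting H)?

2

States {E,F} cannot be reached from the start state, so discard them.
Start with accepting vs non-accepting: {A,C,D,G,H} | {B}.
Split {A,C,D,G,H} by δ(·,p) → {A,C,D} and {G,H}.
Split {A,C,D} by δ(·,p) → {A,D} and {C}.
Refine {A,D} on symbol q: members go to different blocks, giving {A} and {D}.
Stable partition: {A} | {B} | {G,H} | {C} | {D} — 5 equivalence classes.
The equivalence class containing H is {G,H}, of size 2.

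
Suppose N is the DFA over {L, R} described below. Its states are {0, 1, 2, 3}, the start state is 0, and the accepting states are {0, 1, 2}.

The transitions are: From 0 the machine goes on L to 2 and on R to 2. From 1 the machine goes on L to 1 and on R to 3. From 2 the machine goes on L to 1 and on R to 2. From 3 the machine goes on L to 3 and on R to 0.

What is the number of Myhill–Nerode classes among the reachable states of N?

4

All states are reachable from the start state.
Initial partition by acceptance: {0,1,2} | {3}.
Refine {0,1,2} on symbol R: members go to different blocks, giving {0,2} and {1}.
On input L, block {0,2} splits into {0} and {2}.
Stable partition: {0} | {3} | {1} | {2} — 4 equivalence classes.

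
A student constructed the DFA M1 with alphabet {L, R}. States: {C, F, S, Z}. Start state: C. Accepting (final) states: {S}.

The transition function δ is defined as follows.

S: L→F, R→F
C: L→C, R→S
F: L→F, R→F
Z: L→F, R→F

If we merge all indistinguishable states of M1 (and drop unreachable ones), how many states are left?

States {Z} cannot be reached from the start state, so discard them.
Initial partition by acceptance: {S} | {C,F}.
Refine {C,F} on symbol R: members go to different blocks, giving {F} and {C}.
The partition is now stable with 3 blocks: {S} | {F} | {C}.

3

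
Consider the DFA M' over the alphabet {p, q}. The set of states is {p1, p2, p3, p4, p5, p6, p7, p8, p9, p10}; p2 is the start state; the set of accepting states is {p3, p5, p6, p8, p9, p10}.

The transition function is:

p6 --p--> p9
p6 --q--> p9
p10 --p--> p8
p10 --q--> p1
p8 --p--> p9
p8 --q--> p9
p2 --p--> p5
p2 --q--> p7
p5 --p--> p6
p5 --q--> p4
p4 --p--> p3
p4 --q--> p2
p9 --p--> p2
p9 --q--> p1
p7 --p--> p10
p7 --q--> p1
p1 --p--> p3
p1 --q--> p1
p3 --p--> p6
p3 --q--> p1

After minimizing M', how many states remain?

All states are reachable from the start state.
Initial partition by acceptance: {p3,p5,p6,p8,p9,p10} | {p1,p2,p4,p7}.
Refine {p3,p5,p6,p8,p9,p10} on symbol p: members go to different blocks, giving {p3,p5,p6,p8,p10} and {p9}.
On input p, block {p3,p5,p6,p8,p10} splits into {p3,p5,p10} and {p6,p8}.
The partition is now stable with 4 blocks: {p3,p5,p10} | {p1,p2,p4,p7} | {p9} | {p6,p8}.

4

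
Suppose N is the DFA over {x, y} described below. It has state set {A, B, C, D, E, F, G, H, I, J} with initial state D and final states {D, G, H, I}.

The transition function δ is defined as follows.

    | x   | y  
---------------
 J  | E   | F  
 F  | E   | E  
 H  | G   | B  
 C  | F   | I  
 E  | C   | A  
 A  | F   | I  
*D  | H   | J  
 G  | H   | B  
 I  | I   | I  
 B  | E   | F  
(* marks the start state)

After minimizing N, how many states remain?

P0 = {D,G,H,I} | {A,B,C,E,F,J}.
Split {D,G,H,I} by δ(·,y) → {D,G,H} and {I}.
Refine {A,B,C,E,F,J} on symbol y: members go to different blocks, giving {B,E,F,J} and {A,C}.
Refine {B,E,F,J} on symbol x: members go to different blocks, giving {B,F,J} and {E}.
On input y, block {B,F,J} splits into {B,J} and {F}.
Stable partition: {D,G,H} | {B,J} | {I} | {A,C} | {E} | {F} — 6 equivalence classes.

6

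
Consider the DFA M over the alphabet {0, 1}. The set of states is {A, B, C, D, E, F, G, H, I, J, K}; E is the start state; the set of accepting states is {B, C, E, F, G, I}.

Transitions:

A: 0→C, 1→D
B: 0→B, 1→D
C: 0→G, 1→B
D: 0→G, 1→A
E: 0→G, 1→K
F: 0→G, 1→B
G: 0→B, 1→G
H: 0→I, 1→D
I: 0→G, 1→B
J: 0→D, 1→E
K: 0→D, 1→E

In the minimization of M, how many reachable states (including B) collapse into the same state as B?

States {F,H,I,J} cannot be reached from the start state, so discard them.
P0 = {B,C,E,G} | {A,D,K}.
Split {B,C,E,G} by δ(·,1) → {B,E} and {C,G}.
Refine {B,E} on symbol 0: members go to different blocks, giving {B} and {E}.
On input 0, block {A,D,K} splits into {A,D} and {K}.
Split {C,G} by δ(·,0) → {C} and {G}.
Split {A,D} by δ(·,0) → {A} and {D}.
The partition is now stable with 7 blocks: {B} | {A} | {C} | {E} | {K} | {G} | {D}.
State B belongs to the block {B}, which has 1 states.

1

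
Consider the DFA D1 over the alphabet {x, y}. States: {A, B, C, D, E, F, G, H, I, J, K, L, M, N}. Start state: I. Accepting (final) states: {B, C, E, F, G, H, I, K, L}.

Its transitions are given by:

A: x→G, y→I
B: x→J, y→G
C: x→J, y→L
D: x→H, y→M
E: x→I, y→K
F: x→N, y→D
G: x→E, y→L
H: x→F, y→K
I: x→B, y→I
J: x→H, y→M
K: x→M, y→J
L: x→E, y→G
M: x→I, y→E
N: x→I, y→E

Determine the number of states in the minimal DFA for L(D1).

8

States {A,C} cannot be reached from the start state, so discard them.
P0 = {B,E,F,G,H,I,K,L} | {D,J,M,N}.
Refine {B,E,F,G,H,I,K,L} on symbol x: members go to different blocks, giving {E,G,H,I,L} and {B,F,K}.
On input x, block {E,G,H,I,L} splits into {E,G,L} and {H,I}.
On input x, block {E,G,L} splits into {G,L} and {E}.
Refine {D,J,M,N} on symbol y: members go to different blocks, giving {D,J} and {M,N}.
Split {B,F,K} by δ(·,x) → {F,K} and {B}.
Split {H,I} by δ(·,x) → {H} and {I}.
The partition is now stable with 8 blocks: {G,L} | {D,J} | {F,K} | {H} | {E} | {M,N} | {B} | {I}.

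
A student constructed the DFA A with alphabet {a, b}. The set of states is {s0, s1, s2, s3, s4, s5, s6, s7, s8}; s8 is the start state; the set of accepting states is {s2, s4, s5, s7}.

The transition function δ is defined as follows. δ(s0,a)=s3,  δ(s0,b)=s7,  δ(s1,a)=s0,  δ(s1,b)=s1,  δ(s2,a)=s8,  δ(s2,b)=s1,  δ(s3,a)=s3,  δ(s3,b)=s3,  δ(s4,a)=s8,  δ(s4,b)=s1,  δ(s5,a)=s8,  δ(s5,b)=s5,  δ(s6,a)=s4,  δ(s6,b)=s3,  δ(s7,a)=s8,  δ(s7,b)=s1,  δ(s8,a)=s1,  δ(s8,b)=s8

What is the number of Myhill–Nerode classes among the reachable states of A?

5

First remove the unreachable states {s2,s4,s5,s6}; 5 states remain.
Start with accepting vs non-accepting: {s7} | {s0,s1,s3,s8}.
Refine {s0,s1,s3,s8} on symbol b: members go to different blocks, giving {s1,s3,s8} and {s0}.
On input a, block {s1,s3,s8} splits into {s3,s8} and {s1}.
Split {s3,s8} by δ(·,a) → {s3} and {s8}.
The partition is now stable with 5 blocks: {s7} | {s3} | {s0} | {s1} | {s8}.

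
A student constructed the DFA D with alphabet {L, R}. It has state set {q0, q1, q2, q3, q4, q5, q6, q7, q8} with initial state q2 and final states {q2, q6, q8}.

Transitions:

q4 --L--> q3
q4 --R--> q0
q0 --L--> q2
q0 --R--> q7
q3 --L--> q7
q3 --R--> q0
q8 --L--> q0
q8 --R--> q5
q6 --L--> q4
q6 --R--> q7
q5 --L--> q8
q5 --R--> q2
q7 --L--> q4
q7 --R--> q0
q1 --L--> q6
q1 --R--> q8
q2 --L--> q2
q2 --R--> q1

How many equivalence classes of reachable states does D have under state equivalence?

All states are reachable from the start state.
Start with accepting vs non-accepting: {q2,q6,q8} | {q0,q1,q3,q4,q5,q7}.
Refine {q2,q6,q8} on symbol L: members go to different blocks, giving {q6,q8} and {q2}.
Refine {q0,q1,q3,q4,q5,q7} on symbol L: members go to different blocks, giving {q3,q4,q7} and {q1,q5} and {q0}.
On input L, block {q6,q8} splits into {q6} and {q8}.
On input L, block {q1,q5} splits into {q1} and {q5}.
No further refinement is possible. Final partition (7 blocks): {q6} | {q3,q4,q7} | {q2} | {q1} | {q0} | {q8} | {q5}.

7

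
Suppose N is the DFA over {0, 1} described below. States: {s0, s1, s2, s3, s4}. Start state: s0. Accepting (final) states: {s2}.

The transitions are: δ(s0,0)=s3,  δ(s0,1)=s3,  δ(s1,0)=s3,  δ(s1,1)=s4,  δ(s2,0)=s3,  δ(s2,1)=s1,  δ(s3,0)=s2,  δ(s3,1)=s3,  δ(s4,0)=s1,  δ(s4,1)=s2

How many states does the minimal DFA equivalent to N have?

All states are reachable from the start state.
P0 = {s2} | {s0,s1,s3,s4}.
Refine {s0,s1,s3,s4} on symbol 0: members go to different blocks, giving {s0,s1,s4} and {s3}.
On input 0, block {s0,s1,s4} splits into {s0,s1} and {s4}.
Split {s0,s1} by δ(·,1) → {s0} and {s1}.
No further refinement is possible. Final partition (5 blocks): {s2} | {s0} | {s3} | {s4} | {s1}.

5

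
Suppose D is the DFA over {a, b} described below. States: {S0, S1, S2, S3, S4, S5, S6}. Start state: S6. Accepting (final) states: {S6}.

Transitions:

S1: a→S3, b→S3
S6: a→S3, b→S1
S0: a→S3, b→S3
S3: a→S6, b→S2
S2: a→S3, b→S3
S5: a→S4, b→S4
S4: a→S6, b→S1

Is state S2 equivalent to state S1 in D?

States {S0,S4,S5} cannot be reached from the start state, so discard them.
Initial partition by acceptance: {S6} | {S1,S2,S3}.
On input a, block {S1,S2,S3} splits into {S1,S2} and {S3}.
No further refinement is possible. Final partition (3 blocks): {S6} | {S1,S2} | {S3}.
S2 and S1 lie in the same block of the stable partition, so they are equivalent — no string distinguishes them.

Yes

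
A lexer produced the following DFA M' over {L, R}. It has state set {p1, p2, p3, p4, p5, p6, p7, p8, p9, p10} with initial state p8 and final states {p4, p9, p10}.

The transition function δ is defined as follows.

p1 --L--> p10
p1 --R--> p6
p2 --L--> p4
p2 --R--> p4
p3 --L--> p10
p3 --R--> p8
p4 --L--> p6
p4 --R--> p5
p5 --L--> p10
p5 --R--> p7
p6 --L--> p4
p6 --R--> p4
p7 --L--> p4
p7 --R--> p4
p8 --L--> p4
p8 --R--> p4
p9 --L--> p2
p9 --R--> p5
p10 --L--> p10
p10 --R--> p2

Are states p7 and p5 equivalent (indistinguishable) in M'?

No

First remove the unreachable states {p1,p3,p9}; 7 states remain.
Start with accepting vs non-accepting: {p4,p10} | {p2,p5,p6,p7,p8}.
Refine {p4,p10} on symbol L: members go to different blocks, giving {p4} and {p10}.
Refine {p2,p5,p6,p7,p8} on symbol L: members go to different blocks, giving {p2,p6,p7,p8} and {p5}.
No further refinement is possible. Final partition (4 blocks): {p4} | {p2,p6,p7,p8} | {p10} | {p5}.
p7 and p5 end up in different blocks, so they are distinguishable. For instance, the string 'R' is accepted from only p7.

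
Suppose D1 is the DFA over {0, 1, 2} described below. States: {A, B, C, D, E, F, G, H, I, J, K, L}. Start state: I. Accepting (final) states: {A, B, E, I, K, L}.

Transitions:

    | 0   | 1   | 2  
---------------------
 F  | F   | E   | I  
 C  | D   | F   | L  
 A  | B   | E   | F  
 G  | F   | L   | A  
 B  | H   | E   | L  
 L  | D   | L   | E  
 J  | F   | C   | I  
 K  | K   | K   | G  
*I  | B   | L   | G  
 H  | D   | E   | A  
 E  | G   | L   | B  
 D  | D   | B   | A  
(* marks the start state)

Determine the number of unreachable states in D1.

No path from I leads to C, J, K; the other 9 states are all reachable.

3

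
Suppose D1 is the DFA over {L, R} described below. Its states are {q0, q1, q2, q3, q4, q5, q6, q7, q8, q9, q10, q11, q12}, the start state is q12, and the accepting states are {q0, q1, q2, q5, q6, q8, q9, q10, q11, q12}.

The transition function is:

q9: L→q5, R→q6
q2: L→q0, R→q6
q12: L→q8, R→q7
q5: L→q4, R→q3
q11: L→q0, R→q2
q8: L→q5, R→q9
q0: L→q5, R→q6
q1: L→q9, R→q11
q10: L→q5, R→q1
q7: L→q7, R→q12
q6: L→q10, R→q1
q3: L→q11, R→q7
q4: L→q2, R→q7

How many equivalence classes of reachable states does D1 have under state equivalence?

7

All states are reachable from the start state.
P0 = {q0,q1,q2,q5,q6,q8,q9,q10,q11,q12} | {q3,q4,q7}.
Refine {q0,q1,q2,q5,q6,q8,q9,q10,q11,q12} on symbol L: members go to different blocks, giving {q0,q1,q2,q6,q8,q9,q10,q11,q12} and {q5}.
On input L, block {q0,q1,q2,q6,q8,q9,q10,q11,q12} splits into {q1,q2,q6,q11,q12} and {q0,q8,q9,q10}.
Refine {q1,q2,q6,q11,q12} on symbol R: members go to different blocks, giving {q1,q2,q6,q11} and {q12}.
Refine {q3,q4,q7} on symbol L: members go to different blocks, giving {q3,q4} and {q7}.
On input R, block {q0,q8,q9,q10} splits into {q0,q9,q10} and {q8}.
No further refinement is possible. Final partition (7 blocks): {q1,q2,q6,q11} | {q3,q4} | {q5} | {q0,q9,q10} | {q12} | {q7} | {q8}.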